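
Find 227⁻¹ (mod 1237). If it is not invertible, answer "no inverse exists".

gcd(1237, 227) by repeated division:
1237 = 5*227 + 102
227 = 2*102 + 23
102 = 4*23 + 10
23 = 2*10 + 3
10 = 3*3 + 1
3 = 3*1 + 0
gcd = 1, so the inverse exists. Back-substitute:
1 = 10 − 3·3
1 = −3·23 + 7·10
1 = 7·102 − 31·23
1 = −31·227 + 69·102
1 = 69·1237 − 376·227
Thus 227·(-376) ≡ 1 (mod 1237); reducing, -376 mod 1237 = 861.

861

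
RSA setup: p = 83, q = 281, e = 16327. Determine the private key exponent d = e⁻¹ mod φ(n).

φ(n) = (p−1)(q−1) = 82·280 = 22960.
Need d with 16327·d ≡ 1 (mod 22960). Apply the extended Euclidean algorithm:
22960 = 1·16327 + 6633
16327 = 2·6633 + 3061
6633 = 2·3061 + 511
3061 = 5·511 + 506
511 = 1·506 + 5
506 = 101·5 + 1
5 = 5·1 + 0
Back-substitute:
1 = 506 − 101·5
1 = −101·511 + 102·506
1 = 102·3061 − 611·511
1 = −611·6633 + 1324·3061
1 = 1324·16327 − 3259·6633
1 = −3259·22960 + 4583·16327
So 16327·4583 ≡ 1 (mod 22960), hence d = 4583.

4583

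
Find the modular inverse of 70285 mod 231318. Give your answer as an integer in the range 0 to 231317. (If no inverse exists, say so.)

Extended Euclidean algorithm:
231318 = 3·70285 + 20463
70285 = 3·20463 + 8896
20463 = 2·8896 + 2671
8896 = 3·2671 + 883
2671 = 3·883 + 22
883 = 40·22 + 3
22 = 7·3 + 1
3 = 3·1 + 0
gcd = 1, so the inverse exists. Back-substitute:
1 = 22 − 7·3
1 = −7·883 + 281·22
1 = 281·2671 − 850·883
1 = −850·8896 + 2831·2671
1 = 2831·20463 − 6512·8896
1 = −6512·70285 + 22367·20463
1 = 22367·231318 − 73613·70285
Thus 70285·(-73613) ≡ 1 (mod 231318); reducing, -73613 mod 231318 = 157705.

157705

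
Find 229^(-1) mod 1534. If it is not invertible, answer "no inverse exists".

1045

Extended Euclidean algorithm:
1534 = 6×229 + 160
229 = 1×160 + 69
160 = 2×69 + 22
69 = 3×22 + 3
22 = 7×3 + 1
3 = 3×1 + 0
gcd = 1, so the inverse exists. Back-substitute:
1 = 22 − 7·3
1 = −7·69 + 22·22
1 = 22·160 − 51·69
1 = −51·229 + 73·160
1 = 73·1534 − 489·229
Thus 229·(-489) ≡ 1 (mod 1534); reducing, -489 mod 1534 = 1045.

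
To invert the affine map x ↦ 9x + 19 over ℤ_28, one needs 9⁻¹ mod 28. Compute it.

25

Extended Euclidean algorithm:
28 = 3*9 + 1
9 = 9*1 + 0
The gcd is 1. Working backward:
1 = 28 − 3·9
Thus 9·(-3) ≡ 1 (mod 28); reducing, -3 mod 28 = 25.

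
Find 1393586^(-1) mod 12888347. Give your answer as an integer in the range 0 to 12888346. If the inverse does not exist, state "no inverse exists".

3986873

Apply the Euclidean algorithm to 12888347 and 1393586:
12888347 = 9×1393586 + 346073
1393586 = 4×346073 + 9294
346073 = 37×9294 + 2195
9294 = 4×2195 + 514
2195 = 4×514 + 139
514 = 3×139 + 97
139 = 1×97 + 42
97 = 2×42 + 13
42 = 3×13 + 3
13 = 4×3 + 1
3 = 3×1 + 0
Since gcd(1393586, 12888347) = 1, back-substitute to write 1 as a combination:
1 = 13 − 4·3
1 = −4·42 + 13·13
1 = 13·97 − 30·42
1 = −30·139 + 43·97
1 = 43·514 − 159·139
1 = −159·2195 + 679·514
1 = 679·9294 − 2875·2195
1 = −2875·346073 + 107054·9294
1 = 107054·1393586 − 431091·346073
1 = −431091·12888347 + 3986873·1393586
So 1393586·3986873 ≡ 1 (mod 12888347).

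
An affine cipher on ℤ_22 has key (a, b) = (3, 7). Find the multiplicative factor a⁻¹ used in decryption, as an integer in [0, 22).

15

Apply the Euclidean algorithm to 22 and 3:
22 = 7×3 + 1
3 = 3×1 + 0
gcd = 1, so the inverse exists. Back-substitute:
1 = 22 − 7·3
Thus 3·(-7) ≡ 1 (mod 22); reducing, -7 mod 22 = 15.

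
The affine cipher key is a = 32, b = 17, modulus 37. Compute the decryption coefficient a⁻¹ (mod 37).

Apply the Euclidean algorithm to 37 and 32:
37 = 1×32 + 5
32 = 6×5 + 2
5 = 2×2 + 1
2 = 2×1 + 0
The gcd is 1. Working backward:
1 = 5 − 2·2
1 = −2·32 + 13·5
1 = 13·37 − 15·32
Thus 32·(-15) ≡ 1 (mod 37); reducing, -15 mod 37 = 22.

22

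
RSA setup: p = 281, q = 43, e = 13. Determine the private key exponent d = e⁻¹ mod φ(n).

7237

φ(n) = (p−1)(q−1) = 280·42 = 11760.
Need d with 13·d ≡ 1 (mod 11760). Apply the extended Euclidean algorithm:
11760 = 904·13 + 8
13 = 1·8 + 5
8 = 1·5 + 3
5 = 1·3 + 2
3 = 1·2 + 1
2 = 2·1 + 0
Back-substitute:
1 = 3 − 2
1 = −5 + 2·3
1 = 2·8 − 3·5
1 = −3·13 + 5·8
1 = 5·11760 − 4523·13
So 13·(-4523) ≡ 1 (mod 11760), hence d ≡ -4523 ≡ 7237 (mod 11760).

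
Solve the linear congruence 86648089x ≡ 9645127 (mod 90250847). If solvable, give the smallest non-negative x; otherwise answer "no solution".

85034506

First find gcd(86648089, 90250847):
90250847 = 1×86648089 + 3602758
86648089 = 24×3602758 + 181897
3602758 = 19×181897 + 146715
181897 = 1×146715 + 35182
146715 = 4×35182 + 5987
35182 = 5×5987 + 5247
5987 = 1×5247 + 740
5247 = 7×740 + 67
740 = 11×67 + 3
67 = 22×3 + 1
3 = 3×1 + 0
gcd = 1, so a unique solution mod 90250847 exists.
Back-substitute for the Bézout coefficients:
1 = 67 − 22·3
1 = −22·740 + 243·67
1 = 243·5247 − 1723·740
1 = −1723·5987 + 1966·5247
1 = 1966·35182 − 11553·5987
1 = −11553·146715 + 48178·35182
1 = 48178·181897 − 59731·146715
1 = −59731·3602758 + 1183067·181897
1 = 1183067·86648089 − 28453339·3602758
1 = −28453339·90250847 + 29636406·86648089
So 86648089·(29636406) ≡ 1 (mod 90250847), giving 86648089⁻¹ ≡ 29636406.
x ≡ 86648089⁻¹·9645127 ≡ 29636406·9645127 ≡ 85034506 (mod 90250847).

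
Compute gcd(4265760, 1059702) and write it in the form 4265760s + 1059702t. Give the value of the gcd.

Repeated division:
4265760 = 4·1059702 + 26952
1059702 = 39·26952 + 8574
26952 = 3·8574 + 1230
8574 = 6·1230 + 1194
1230 = 1·1194 + 36
1194 = 33·36 + 6
36 = 6·6 + 0
gcd(4265760, 1059702) = 6.
Back-substituting:
6 = 1194 − 33·36
6 = −33·1230 + 34·1194
6 = 34·8574 − 237·1230
6 = −237·26952 + 745·8574
6 = 745·1059702 − 29292·26952
6 = −29292·4265760 + 117913·1059702
So 6 = (-29292)·4265760 + (117913)·1059702.

6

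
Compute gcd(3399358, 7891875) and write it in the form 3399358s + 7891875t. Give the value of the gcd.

1

Apply Euclid's algorithm to 7891875 and 3399358:
7891875 = 2*3399358 + 1093159
3399358 = 3*1093159 + 119881
1093159 = 9*119881 + 14230
119881 = 8*14230 + 6041
14230 = 2*6041 + 2148
6041 = 2*2148 + 1745
2148 = 1*1745 + 403
1745 = 4*403 + 133
403 = 3*133 + 4
133 = 33*4 + 1
4 = 4*1 + 0
gcd(3399358, 7891875) = 1.
Back-substituting:
1 = 133 − 33·4
1 = −33·403 + 100·133
1 = 100·1745 − 433·403
1 = −433·2148 + 533·1745
1 = 533·6041 − 1499·2148
1 = −1499·14230 + 3531·6041
1 = 3531·119881 − 29747·14230
1 = −29747·1093159 + 271254·119881
1 = 271254·3399358 − 843509·1093159
1 = −843509·7891875 + 1958272·3399358
So 1 = (-843509)·7891875 + (1958272)·3399358.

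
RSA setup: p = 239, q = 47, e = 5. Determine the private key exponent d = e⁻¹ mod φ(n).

φ(n) = (p−1)(q−1) = 238·46 = 10948.
Need d with 5·d ≡ 1 (mod 10948). Apply the extended Euclidean algorithm:
10948 = 2189·5 + 3
5 = 1·3 + 2
3 = 1·2 + 1
2 = 2·1 + 0
Back-substitute:
1 = 3 − 2
1 = −5 + 2·3
1 = 2·10948 − 4379·5
So 5·(-4379) ≡ 1 (mod 10948), hence d ≡ -4379 ≡ 6569 (mod 10948).

6569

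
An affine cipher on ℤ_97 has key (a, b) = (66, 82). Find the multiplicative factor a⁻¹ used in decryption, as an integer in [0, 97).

25

gcd(97, 66) by repeated division:
97 = 1*66 + 31
66 = 2*31 + 4
31 = 7*4 + 3
4 = 1*3 + 1
3 = 3*1 + 0
Since gcd(66, 97) = 1, back-substitute to write 1 as a combination:
1 = 4 − 3
1 = −31 + 8·4
1 = 8·66 − 17·31
1 = −17·97 + 25·66
So 66·25 ≡ 1 (mod 97).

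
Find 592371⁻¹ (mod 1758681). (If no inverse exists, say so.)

Euclidean algorithm on 1758681, 592371:
1758681 = 2×592371 + 573939
592371 = 1×573939 + 18432
573939 = 31×18432 + 2547
18432 = 7×2547 + 603
2547 = 4×603 + 135
603 = 4×135 + 63
135 = 2×63 + 9
63 = 7×9 + 0
gcd(592371, 1758681) = 9 ≠ 1, so 592371 has no multiplicative inverse modulo 1758681.

no inverse exists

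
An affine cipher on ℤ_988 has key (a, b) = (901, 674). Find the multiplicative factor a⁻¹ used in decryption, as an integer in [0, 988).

829

Apply the Euclidean algorithm to 988 and 901:
988 = 1×901 + 87
901 = 10×87 + 31
87 = 2×31 + 25
31 = 1×25 + 6
25 = 4×6 + 1
6 = 6×1 + 0
Since gcd(901, 988) = 1, back-substitute to write 1 as a combination:
1 = 25 − 4·6
1 = −4·31 + 5·25
1 = 5·87 − 14·31
1 = −14·901 + 145·87
1 = 145·988 − 159·901
Thus 901·(-159) ≡ 1 (mod 988); reducing, -159 mod 988 = 829.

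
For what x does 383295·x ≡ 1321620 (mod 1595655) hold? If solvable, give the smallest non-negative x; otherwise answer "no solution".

First find gcd(383295, 1595655):
1595655 = 4×383295 + 62475
383295 = 6×62475 + 8445
62475 = 7×8445 + 3360
8445 = 2×3360 + 1725
3360 = 1×1725 + 1635
1725 = 1×1635 + 90
1635 = 18×90 + 15
90 = 6×15 + 0
gcd = 15 and 15 | 1321620, so solutions exist. Divide through by 15: 25553x ≡ 88108 (mod 106377).
Now find 25553⁻¹ mod 106377:
106377 = 4*25553 + 4165
25553 = 6*4165 + 563
4165 = 7*563 + 224
563 = 2*224 + 115
224 = 1*115 + 109
115 = 1*109 + 6
109 = 18*6 + 1
6 = 6*1 + 0
Back-substitute:
1 = 109 − 18·6
1 = −18·115 + 19·109
1 = 19·224 − 37·115
1 = −37·563 + 93·224
1 = 93·4165 − 688·563
1 = −688·25553 + 4221·4165
1 = 4221·106377 − 17572·25553
So 25553·(-17572) ≡ 1 (mod 106377), i.e. 25553⁻¹ ≡ 88805.
Then x ≡ 88805·88108 ≡ 83459 (mod 106377); the smallest non-negative solution is x = 83459.

83459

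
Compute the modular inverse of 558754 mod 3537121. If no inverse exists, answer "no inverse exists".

Compute gcd(558754, 3537121):
3537121 = 6*558754 + 184597
558754 = 3*184597 + 4963
184597 = 37*4963 + 966
4963 = 5*966 + 133
966 = 7*133 + 35
133 = 3*35 + 28
35 = 1*28 + 7
28 = 4*7 + 0
Since gcd = 7 > 1, 558754 is not a unit mod 3537121.

no inverse exists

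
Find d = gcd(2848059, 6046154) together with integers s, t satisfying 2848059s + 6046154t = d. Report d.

1

Apply Euclid's algorithm to 6046154 and 2848059:
6046154 = 2*2848059 + 350036
2848059 = 8*350036 + 47771
350036 = 7*47771 + 15639
47771 = 3*15639 + 854
15639 = 18*854 + 267
854 = 3*267 + 53
267 = 5*53 + 2
53 = 26*2 + 1
2 = 2*1 + 0
gcd(2848059, 6046154) = 1.
Express as a combination:
1 = 53 − 26·2
1 = −26·267 + 131·53
1 = 131·854 − 419·267
1 = −419·15639 + 7673·854
1 = 7673·47771 − 23438·15639
1 = −23438·350036 + 171739·47771
1 = 171739·2848059 − 1397350·350036
1 = −1397350·6046154 + 2966439·2848059
So 1 = (-1397350)·6046154 + (2966439)·2848059.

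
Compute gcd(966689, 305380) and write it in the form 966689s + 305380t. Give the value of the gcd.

1

Euclidean algorithm:
966689 = 3×305380 + 50549
305380 = 6×50549 + 2086
50549 = 24×2086 + 485
2086 = 4×485 + 146
485 = 3×146 + 47
146 = 3×47 + 5
47 = 9×5 + 2
5 = 2×2 + 1
2 = 2×1 + 0
gcd(966689, 305380) = 1.
Express as a combination:
1 = 5 − 2·2
1 = −2·47 + 19·5
1 = 19·146 − 59·47
1 = −59·485 + 196·146
1 = 196·2086 − 843·485
1 = −843·50549 + 20428·2086
1 = 20428·305380 − 123411·50549
1 = −123411·966689 + 390661·305380
So 1 = (-123411)·966689 + (390661)·305380.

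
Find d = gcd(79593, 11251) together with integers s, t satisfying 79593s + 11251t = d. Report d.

1

Repeated division:
79593 = 7*11251 + 836
11251 = 13*836 + 383
836 = 2*383 + 70
383 = 5*70 + 33
70 = 2*33 + 4
33 = 8*4 + 1
4 = 4*1 + 0
gcd(79593, 11251) = 1.
Back-substituting:
1 = 33 − 8·4
1 = −8·70 + 17·33
1 = 17·383 − 93·70
1 = −93·836 + 203·383
1 = 203·11251 − 2732·836
1 = −2732·79593 + 19327·11251
So 1 = (-2732)·79593 + (19327)·11251.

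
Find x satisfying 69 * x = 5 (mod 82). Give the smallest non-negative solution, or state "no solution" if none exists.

69

First find gcd(69, 82):
82 = 1×69 + 13
69 = 5×13 + 4
13 = 3×4 + 1
4 = 4×1 + 0
gcd = 1, so a unique solution mod 82 exists.
Back-substitute for the Bézout coefficients:
1 = 13 − 3·4
1 = −3·69 + 16·13
1 = 16·82 − 19·69
So 69·(-19) ≡ 1 (mod 82), giving 69⁻¹ ≡ 63.
x ≡ 69⁻¹·5 ≡ 63·5 ≡ 69 (mod 82).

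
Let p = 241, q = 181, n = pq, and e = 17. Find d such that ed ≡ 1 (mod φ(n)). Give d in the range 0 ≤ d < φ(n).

27953

φ(n) = (p−1)(q−1) = 240·180 = 43200.
Need d with 17·d ≡ 1 (mod 43200). Apply the extended Euclidean algorithm:
43200 = 2541·17 + 3
17 = 5·3 + 2
3 = 1·2 + 1
2 = 2·1 + 0
Back-substitute:
1 = 3 − 2
1 = −17 + 6·3
1 = 6·43200 − 15247·17
So 17·(-15247) ≡ 1 (mod 43200), hence d ≡ -15247 ≡ 27953 (mod 43200).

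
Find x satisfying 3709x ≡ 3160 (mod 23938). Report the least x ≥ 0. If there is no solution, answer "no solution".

First find gcd(3709, 23938):
23938 = 6·3709 + 1684
3709 = 2·1684 + 341
1684 = 4·341 + 320
341 = 1·320 + 21
320 = 15·21 + 5
21 = 4·5 + 1
5 = 5·1 + 0
gcd = 1, so a unique solution mod 23938 exists.
Back-substitute for the Bézout coefficients:
1 = 21 − 4·5
1 = −4·320 + 61·21
1 = 61·341 − 65·320
1 = −65·1684 + 321·341
1 = 321·3709 − 707·1684
1 = −707·23938 + 4563·3709
So 3709·(4563) ≡ 1 (mod 23938), giving 3709⁻¹ ≡ 4563.
x ≡ 3709⁻¹·3160 ≡ 4563·3160 ≡ 8404 (mod 23938).

8404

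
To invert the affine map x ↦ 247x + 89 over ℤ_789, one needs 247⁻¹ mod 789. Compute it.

115

Apply the Euclidean algorithm to 789 and 247:
789 = 3*247 + 48
247 = 5*48 + 7
48 = 6*7 + 6
7 = 1*6 + 1
6 = 6*1 + 0
Since gcd(247, 789) = 1, back-substitute to write 1 as a combination:
1 = 7 − 6
1 = −48 + 7·7
1 = 7·247 − 36·48
1 = −36·789 + 115·247
So 247·115 ≡ 1 (mod 789).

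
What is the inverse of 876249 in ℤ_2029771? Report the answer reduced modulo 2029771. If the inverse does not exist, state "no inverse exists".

Run Euclid on (2029771, 876249):
2029771 = 2×876249 + 277273
876249 = 3×277273 + 44430
277273 = 6×44430 + 10693
44430 = 4×10693 + 1658
10693 = 6×1658 + 745
1658 = 2×745 + 168
745 = 4×168 + 73
168 = 2×73 + 22
73 = 3×22 + 7
22 = 3×7 + 1
7 = 7×1 + 0
The gcd is 1. Working backward:
1 = 22 − 3·7
1 = −3·73 + 10·22
1 = 10·168 − 23·73
1 = −23·745 + 102·168
1 = 102·1658 − 227·745
1 = −227·10693 + 1464·1658
1 = 1464·44430 − 6083·10693
1 = −6083·277273 + 37962·44430
1 = 37962·876249 − 119969·277273
1 = −119969·2029771 + 277900·876249
So 876249·277900 ≡ 1 (mod 2029771).

277900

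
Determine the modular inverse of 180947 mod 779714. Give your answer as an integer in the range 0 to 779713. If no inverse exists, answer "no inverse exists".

no inverse exists

Euclidean algorithm on 779714, 180947:
779714 = 4·180947 + 55926
180947 = 3·55926 + 13169
55926 = 4·13169 + 3250
13169 = 4·3250 + 169
3250 = 19·169 + 39
169 = 4·39 + 13
39 = 3·13 + 0
Since gcd = 13 > 1, 180947 is not a unit mod 779714.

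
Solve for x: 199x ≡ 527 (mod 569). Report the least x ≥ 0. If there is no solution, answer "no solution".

First find gcd(199, 569):
569 = 2*199 + 171
199 = 1*171 + 28
171 = 6*28 + 3
28 = 9*3 + 1
3 = 3*1 + 0
gcd = 1, so a unique solution mod 569 exists.
Back-substitute for the Bézout coefficients:
1 = 28 − 9·3
1 = −9·171 + 55·28
1 = 55·199 − 64·171
1 = −64·569 + 183·199
So 199·(183) ≡ 1 (mod 569), giving 199⁻¹ ≡ 183.
x ≡ 199⁻¹·527 ≡ 183·527 ≡ 280 (mod 569).

280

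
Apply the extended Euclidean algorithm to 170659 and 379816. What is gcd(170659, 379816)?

1

Euclidean algorithm:
379816 = 2×170659 + 38498
170659 = 4×38498 + 16667
38498 = 2×16667 + 5164
16667 = 3×5164 + 1175
5164 = 4×1175 + 464
1175 = 2×464 + 247
464 = 1×247 + 217
247 = 1×217 + 30
217 = 7×30 + 7
30 = 4×7 + 2
7 = 3×2 + 1
2 = 2×1 + 0
gcd(170659, 379816) = 1.
Express as a combination:
1 = 7 − 3·2
1 = −3·30 + 13·7
1 = 13·217 − 94·30
1 = −94·247 + 107·217
1 = 107·464 − 201·247
1 = −201·1175 + 509·464
1 = 509·5164 − 2237·1175
1 = −2237·16667 + 7220·5164
1 = 7220·38498 − 16677·16667
1 = −16677·170659 + 73928·38498
1 = 73928·379816 − 164533·170659
So 1 = (73928)·379816 + (-164533)·170659.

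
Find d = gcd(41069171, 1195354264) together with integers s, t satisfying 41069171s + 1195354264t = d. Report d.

13

Euclidean algorithm:
1195354264 = 29*41069171 + 4348305
41069171 = 9*4348305 + 1934426
4348305 = 2*1934426 + 479453
1934426 = 4*479453 + 16614
479453 = 28*16614 + 14261
16614 = 1*14261 + 2353
14261 = 6*2353 + 143
2353 = 16*143 + 65
143 = 2*65 + 13
65 = 5*13 + 0
gcd(41069171, 1195354264) = 13.
Working backward:
13 = 143 − 2·65
13 = −2·2353 + 33·143
13 = 33·14261 − 200·2353
13 = −200·16614 + 233·14261
13 = 233·479453 − 6724·16614
13 = −6724·1934426 + 27129·479453
13 = 27129·4348305 − 60982·1934426
13 = −60982·41069171 + 575967·4348305
13 = 575967·1195354264 − 16764025·41069171
So 13 = (575967)·1195354264 + (-16764025)·41069171.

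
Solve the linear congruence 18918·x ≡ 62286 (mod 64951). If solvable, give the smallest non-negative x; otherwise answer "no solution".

First find gcd(18918, 64951):
64951 = 3*18918 + 8197
18918 = 2*8197 + 2524
8197 = 3*2524 + 625
2524 = 4*625 + 24
625 = 26*24 + 1
24 = 24*1 + 0
gcd = 1, so a unique solution mod 64951 exists.
Back-substitute for the Bézout coefficients:
1 = 625 − 26·24
1 = −26·2524 + 105·625
1 = 105·8197 − 341·2524
1 = −341·18918 + 787·8197
1 = 787·64951 − 2702·18918
So 18918·(-2702) ≡ 1 (mod 64951), giving 18918⁻¹ ≡ 62249.
x ≡ 18918⁻¹·62286 ≡ 62249·62286 ≡ 56220 (mod 64951).

56220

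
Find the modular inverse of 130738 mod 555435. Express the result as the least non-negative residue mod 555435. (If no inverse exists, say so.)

230857

Extended Euclidean algorithm:
555435 = 4*130738 + 32483
130738 = 4*32483 + 806
32483 = 40*806 + 243
806 = 3*243 + 77
243 = 3*77 + 12
77 = 6*12 + 5
12 = 2*5 + 2
5 = 2*2 + 1
2 = 2*1 + 0
The gcd is 1. Working backward:
1 = 5 − 2·2
1 = −2·12 + 5·5
1 = 5·77 − 32·12
1 = −32·243 + 101·77
1 = 101·806 − 335·243
1 = −335·32483 + 13501·806
1 = 13501·130738 − 54339·32483
1 = −54339·555435 + 230857·130738
So 130738·230857 ≡ 1 (mod 555435).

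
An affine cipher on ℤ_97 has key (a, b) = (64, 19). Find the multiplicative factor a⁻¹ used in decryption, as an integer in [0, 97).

47

Run Euclid on (97, 64):
97 = 1×64 + 33
64 = 1×33 + 31
33 = 1×31 + 2
31 = 15×2 + 1
2 = 2×1 + 0
gcd = 1, so the inverse exists. Back-substitute:
1 = 31 − 15·2
1 = −15·33 + 16·31
1 = 16·64 − 31·33
1 = −31·97 + 47·64
So 64·47 ≡ 1 (mod 97).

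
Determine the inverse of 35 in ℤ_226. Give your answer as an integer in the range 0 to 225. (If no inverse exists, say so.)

155

Extended Euclidean algorithm:
226 = 6·35 + 16
35 = 2·16 + 3
16 = 5·3 + 1
3 = 3·1 + 0
Since gcd(35, 226) = 1, back-substitute to write 1 as a combination:
1 = 16 − 5·3
1 = −5·35 + 11·16
1 = 11·226 − 71·35
Thus 35·(-71) ≡ 1 (mod 226); reducing, -71 mod 226 = 155.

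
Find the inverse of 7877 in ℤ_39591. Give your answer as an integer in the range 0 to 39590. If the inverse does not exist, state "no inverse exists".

35555

Extended Euclidean algorithm:
39591 = 5·7877 + 206
7877 = 38·206 + 49
206 = 4·49 + 10
49 = 4·10 + 9
10 = 1·9 + 1
9 = 9·1 + 0
gcd = 1, so the inverse exists. Back-substitute:
1 = 10 − 9
1 = −49 + 5·10
1 = 5·206 − 21·49
1 = −21·7877 + 803·206
1 = 803·39591 − 4036·7877
So 7877·(-4036) ≡ 1 (mod 39591), and -4036 ≡ 35555 (mod 39591).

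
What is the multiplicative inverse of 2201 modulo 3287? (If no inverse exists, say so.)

Run Euclid on (3287, 2201):
3287 = 1·2201 + 1086
2201 = 2·1086 + 29
1086 = 37·29 + 13
29 = 2·13 + 3
13 = 4·3 + 1
3 = 3·1 + 0
The gcd is 1. Working backward:
1 = 13 − 4·3
1 = −4·29 + 9·13
1 = 9·1086 − 337·29
1 = −337·2201 + 683·1086
1 = 683·3287 − 1020·2201
Thus 2201·(-1020) ≡ 1 (mod 3287); reducing, -1020 mod 3287 = 2267.

2267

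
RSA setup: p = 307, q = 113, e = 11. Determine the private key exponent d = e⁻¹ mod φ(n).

φ(n) = (p−1)(q−1) = 306·112 = 34272.
Need d with 11·d ≡ 1 (mod 34272). Apply the extended Euclidean algorithm:
34272 = 3115*11 + 7
11 = 1*7 + 4
7 = 1*4 + 3
4 = 1*3 + 1
3 = 3*1 + 0
Back-substitute:
1 = 4 − 3
1 = −7 + 2·4
1 = 2·11 − 3·7
1 = −3·34272 + 9347·11
So 11·9347 ≡ 1 (mod 34272), hence d = 9347.

9347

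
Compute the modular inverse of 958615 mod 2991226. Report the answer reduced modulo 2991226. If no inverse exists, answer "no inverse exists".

Euclidean algorithm on 2991226, 958615:
2991226 = 3·958615 + 115381
958615 = 8·115381 + 35567
115381 = 3·35567 + 8680
35567 = 4·8680 + 847
8680 = 10·847 + 210
847 = 4·210 + 7
210 = 30·7 + 0
Since gcd = 7 > 1, 958615 is not a unit mod 2991226.

no inverse exists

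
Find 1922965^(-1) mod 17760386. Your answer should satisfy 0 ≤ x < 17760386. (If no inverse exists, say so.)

Run Euclid on (17760386, 1922965):
17760386 = 9·1922965 + 453701
1922965 = 4·453701 + 108161
453701 = 4·108161 + 21057
108161 = 5·21057 + 2876
21057 = 7·2876 + 925
2876 = 3·925 + 101
925 = 9·101 + 16
101 = 6·16 + 5
16 = 3·5 + 1
5 = 5·1 + 0
gcd = 1, so the inverse exists. Back-substitute:
1 = 16 − 3·5
1 = −3·101 + 19·16
1 = 19·925 − 174·101
1 = −174·2876 + 541·925
1 = 541·21057 − 3961·2876
1 = −3961·108161 + 20346·21057
1 = 20346·453701 − 85345·108161
1 = −85345·1922965 + 361726·453701
1 = 361726·17760386 − 3340879·1922965
Thus 1922965·(-3340879) ≡ 1 (mod 17760386); reducing, -3340879 mod 17760386 = 14419507.

14419507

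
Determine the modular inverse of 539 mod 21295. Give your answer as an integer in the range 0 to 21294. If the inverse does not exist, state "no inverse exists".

Extended Euclidean algorithm:
21295 = 39*539 + 274
539 = 1*274 + 265
274 = 1*265 + 9
265 = 29*9 + 4
9 = 2*4 + 1
4 = 4*1 + 0
gcd = 1, so the inverse exists. Back-substitute:
1 = 9 − 2·4
1 = −2·265 + 59·9
1 = 59·274 − 61·265
1 = −61·539 + 120·274
1 = 120·21295 − 4741·539
Hence 539⁻¹ ≡ -4741 ≡ 16554 (mod 21295).

16554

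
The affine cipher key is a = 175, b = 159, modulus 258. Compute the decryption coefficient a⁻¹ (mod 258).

gcd(258, 175) by repeated division:
258 = 1×175 + 83
175 = 2×83 + 9
83 = 9×9 + 2
9 = 4×2 + 1
2 = 2×1 + 0
Since gcd(175, 258) = 1, back-substitute to write 1 as a combination:
1 = 9 − 4·2
1 = −4·83 + 37·9
1 = 37·175 − 78·83
1 = −78·258 + 115·175
So 175·115 ≡ 1 (mod 258).

115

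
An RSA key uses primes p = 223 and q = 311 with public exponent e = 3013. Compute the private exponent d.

φ(n) = (p−1)(q−1) = 222·310 = 68820.
Need d with 3013·d ≡ 1 (mod 68820). Apply the extended Euclidean algorithm:
68820 = 22*3013 + 2534
3013 = 1*2534 + 479
2534 = 5*479 + 139
479 = 3*139 + 62
139 = 2*62 + 15
62 = 4*15 + 2
15 = 7*2 + 1
2 = 2*1 + 0
Back-substitute:
1 = 15 − 7·2
1 = −7·62 + 29·15
1 = 29·139 − 65·62
1 = −65·479 + 224·139
1 = 224·2534 − 1185·479
1 = −1185·3013 + 1409·2534
1 = 1409·68820 − 32183·3013
So 3013·(-32183) ≡ 1 (mod 68820), hence d ≡ -32183 ≡ 36637 (mod 68820).

36637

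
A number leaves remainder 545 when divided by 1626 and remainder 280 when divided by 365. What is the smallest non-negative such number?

Write x = 545 + 1626·k. Then 1626·k ≡ 280 − 545 ≡ 100 (mod 365).
Need 1626⁻¹ mod 365. Extended Euclid on (365, 166):
365 = 2×166 + 33
166 = 5×33 + 1
33 = 33×1 + 0
Back-substitute:
1 = 166 − 5·33
1 = −5·365 + 11·166
1626⁻¹ ≡ 11 (mod 365), so k ≡ 11·100 ≡ 5 (mod 365).
x = 545 + 1626·5 = 8675.

8675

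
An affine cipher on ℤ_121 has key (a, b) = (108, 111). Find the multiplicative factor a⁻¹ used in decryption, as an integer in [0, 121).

Run Euclid on (121, 108):
121 = 1·108 + 13
108 = 8·13 + 4
13 = 3·4 + 1
4 = 4·1 + 0
Since gcd(108, 121) = 1, back-substitute to write 1 as a combination:
1 = 13 − 3·4
1 = −3·108 + 25·13
1 = 25·121 − 28·108
So 108·(-28) ≡ 1 (mod 121), and -28 ≡ 93 (mod 121).

93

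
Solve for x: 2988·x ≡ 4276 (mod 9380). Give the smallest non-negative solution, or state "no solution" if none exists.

127

First find gcd(2988, 9380):
9380 = 3*2988 + 416
2988 = 7*416 + 76
416 = 5*76 + 36
76 = 2*36 + 4
36 = 9*4 + 0
gcd = 4 and 4 | 4276, so solutions exist. Divide through by 4: 747x ≡ 1069 (mod 2345).
Now find 747⁻¹ mod 2345:
2345 = 3×747 + 104
747 = 7×104 + 19
104 = 5×19 + 9
19 = 2×9 + 1
9 = 9×1 + 0
Back-substitute:
1 = 19 − 2·9
1 = −2·104 + 11·19
1 = 11·747 − 79·104
1 = −79·2345 + 248·747
So 747⁻¹ ≡ 248 (mod 2345).
Then x ≡ 248·1069 ≡ 127 (mod 2345); the smallest non-negative solution is x = 127.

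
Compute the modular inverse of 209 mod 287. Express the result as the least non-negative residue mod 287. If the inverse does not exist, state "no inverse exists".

Run Euclid on (287, 209):
287 = 1×209 + 78
209 = 2×78 + 53
78 = 1×53 + 25
53 = 2×25 + 3
25 = 8×3 + 1
3 = 3×1 + 0
The gcd is 1. Working backward:
1 = 25 − 8·3
1 = −8·53 + 17·25
1 = 17·78 − 25·53
1 = −25·209 + 67·78
1 = 67·287 − 92·209
Hence 209⁻¹ ≡ -92 ≡ 195 (mod 287).

195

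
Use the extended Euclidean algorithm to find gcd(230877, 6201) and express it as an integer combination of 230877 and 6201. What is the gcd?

9

Repeated division:
230877 = 37*6201 + 1440
6201 = 4*1440 + 441
1440 = 3*441 + 117
441 = 3*117 + 90
117 = 1*90 + 27
90 = 3*27 + 9
27 = 3*9 + 0
gcd(230877, 6201) = 9.
Express as a combination:
9 = 90 − 3·27
9 = −3·117 + 4·90
9 = 4·441 − 15·117
9 = −15·1440 + 49·441
9 = 49·6201 − 211·1440
9 = −211·230877 + 7856·6201
So 9 = (-211)·230877 + (7856)·6201.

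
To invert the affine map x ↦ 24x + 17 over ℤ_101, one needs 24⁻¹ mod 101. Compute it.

Apply the Euclidean algorithm to 101 and 24:
101 = 4×24 + 5
24 = 4×5 + 4
5 = 1×4 + 1
4 = 4×1 + 0
The gcd is 1. Working backward:
1 = 5 − 4
1 = −24 + 5·5
1 = 5·101 − 21·24
So 24·(-21) ≡ 1 (mod 101), and -21 ≡ 80 (mod 101).

80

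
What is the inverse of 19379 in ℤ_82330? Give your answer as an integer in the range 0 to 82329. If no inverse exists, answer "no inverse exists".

Apply the Euclidean algorithm to 82330 and 19379:
82330 = 4*19379 + 4814
19379 = 4*4814 + 123
4814 = 39*123 + 17
123 = 7*17 + 4
17 = 4*4 + 1
4 = 4*1 + 0
Since gcd(19379, 82330) = 1, back-substitute to write 1 as a combination:
1 = 17 − 4·4
1 = −4·123 + 29·17
1 = 29·4814 − 1135·123
1 = −1135·19379 + 4569·4814
1 = 4569·82330 − 19411·19379
Hence 19379⁻¹ ≡ -19411 ≡ 62919 (mod 82330).

62919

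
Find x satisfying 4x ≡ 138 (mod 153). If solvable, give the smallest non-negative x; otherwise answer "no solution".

111

First find gcd(4, 153):
153 = 38*4 + 1
4 = 4*1 + 0
gcd = 1, so a unique solution mod 153 exists.
Back-substitute for the Bézout coefficients:
1 = 153 − 38·4
So 4·(-38) ≡ 1 (mod 153), giving 4⁻¹ ≡ 115.
x ≡ 4⁻¹·138 ≡ 115·138 ≡ 111 (mod 153).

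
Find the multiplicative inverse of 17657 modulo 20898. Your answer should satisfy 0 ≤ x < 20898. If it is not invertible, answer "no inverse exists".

Extended Euclidean algorithm:
20898 = 1*17657 + 3241
17657 = 5*3241 + 1452
3241 = 2*1452 + 337
1452 = 4*337 + 104
337 = 3*104 + 25
104 = 4*25 + 4
25 = 6*4 + 1
4 = 4*1 + 0
gcd = 1, so the inverse exists. Back-substitute:
1 = 25 − 6·4
1 = −6·104 + 25·25
1 = 25·337 − 81·104
1 = −81·1452 + 349·337
1 = 349·3241 − 779·1452
1 = −779·17657 + 4244·3241
1 = 4244·20898 − 5023·17657
So 17657·(-5023) ≡ 1 (mod 20898), and -5023 ≡ 15875 (mod 20898).

15875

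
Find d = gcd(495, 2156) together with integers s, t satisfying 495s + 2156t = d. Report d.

11

Euclidean algorithm:
2156 = 4·495 + 176
495 = 2·176 + 143
176 = 1·143 + 33
143 = 4·33 + 11
33 = 3·11 + 0
gcd(495, 2156) = 11.
Working backward:
11 = 143 − 4·33
11 = −4·176 + 5·143
11 = 5·495 − 14·176
11 = −14·2156 + 61·495
So 11 = (-14)·2156 + (61)·495.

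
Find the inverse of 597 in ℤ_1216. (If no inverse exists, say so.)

Run Euclid on (1216, 597):
1216 = 2*597 + 22
597 = 27*22 + 3
22 = 7*3 + 1
3 = 3*1 + 0
Since gcd(597, 1216) = 1, back-substitute to write 1 as a combination:
1 = 22 − 7·3
1 = −7·597 + 190·22
1 = 190·1216 − 387·597
Thus 597·(-387) ≡ 1 (mod 1216); reducing, -387 mod 1216 = 829.

829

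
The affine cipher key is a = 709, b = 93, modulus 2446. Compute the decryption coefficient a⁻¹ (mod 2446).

Extended Euclidean algorithm:
2446 = 3·709 + 319
709 = 2·319 + 71
319 = 4·71 + 35
71 = 2·35 + 1
35 = 35·1 + 0
gcd = 1, so the inverse exists. Back-substitute:
1 = 71 − 2·35
1 = −2·319 + 9·71
1 = 9·709 − 20·319
1 = −20·2446 + 69·709
So 709·69 ≡ 1 (mod 2446).

69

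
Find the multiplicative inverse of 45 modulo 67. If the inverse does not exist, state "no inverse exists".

3

Extended Euclidean algorithm:
67 = 1×45 + 22
45 = 2×22 + 1
22 = 22×1 + 0
gcd = 1, so the inverse exists. Back-substitute:
1 = 45 − 2·22
1 = −2·67 + 3·45
So 45·3 ≡ 1 (mod 67).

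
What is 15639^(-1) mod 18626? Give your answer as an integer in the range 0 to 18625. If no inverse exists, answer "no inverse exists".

8387

gcd(18626, 15639) by repeated division:
18626 = 1*15639 + 2987
15639 = 5*2987 + 704
2987 = 4*704 + 171
704 = 4*171 + 20
171 = 8*20 + 11
20 = 1*11 + 9
11 = 1*9 + 2
9 = 4*2 + 1
2 = 2*1 + 0
Since gcd(15639, 18626) = 1, back-substitute to write 1 as a combination:
1 = 9 − 4·2
1 = −4·11 + 5·9
1 = 5·20 − 9·11
1 = −9·171 + 77·20
1 = 77·704 − 317·171
1 = −317·2987 + 1345·704
1 = 1345·15639 − 7042·2987
1 = −7042·18626 + 8387·15639
So 15639·8387 ≡ 1 (mod 18626).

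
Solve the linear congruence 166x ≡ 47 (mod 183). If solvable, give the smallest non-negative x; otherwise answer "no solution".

First find gcd(166, 183):
183 = 1·166 + 17
166 = 9·17 + 13
17 = 1·13 + 4
13 = 3·4 + 1
4 = 4·1 + 0
gcd = 1, so a unique solution mod 183 exists.
Back-substitute for the Bézout coefficients:
1 = 13 − 3·4
1 = −3·17 + 4·13
1 = 4·166 − 39·17
1 = −39·183 + 43·166
So 166·(43) ≡ 1 (mod 183), giving 166⁻¹ ≡ 43.
x ≡ 166⁻¹·47 ≡ 43·47 ≡ 8 (mod 183).

8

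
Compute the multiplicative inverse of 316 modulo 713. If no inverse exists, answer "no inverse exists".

88

gcd(713, 316) by repeated division:
713 = 2×316 + 81
316 = 3×81 + 73
81 = 1×73 + 8
73 = 9×8 + 1
8 = 8×1 + 0
Since gcd(316, 713) = 1, back-substitute to write 1 as a combination:
1 = 73 − 9·8
1 = −9·81 + 10·73
1 = 10·316 − 39·81
1 = −39·713 + 88·316
So 316·88 ≡ 1 (mod 713).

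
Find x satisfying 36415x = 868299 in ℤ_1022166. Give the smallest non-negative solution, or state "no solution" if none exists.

First find gcd(36415, 1022166):
1022166 = 28*36415 + 2546
36415 = 14*2546 + 771
2546 = 3*771 + 233
771 = 3*233 + 72
233 = 3*72 + 17
72 = 4*17 + 4
17 = 4*4 + 1
4 = 4*1 + 0
gcd = 1, so a unique solution mod 1022166 exists.
Back-substitute for the Bézout coefficients:
1 = 17 − 4·4
1 = −4·72 + 17·17
1 = 17·233 − 55·72
1 = −55·771 + 182·233
1 = 182·2546 − 601·771
1 = −601·36415 + 8596·2546
1 = 8596·1022166 − 241289·36415
So 36415·(-241289) ≡ 1 (mod 1022166), giving 36415⁻¹ ≡ 780877.
x ≡ 36415⁻¹·868299 ≡ 780877·868299 ≡ 323277 (mod 1022166).

323277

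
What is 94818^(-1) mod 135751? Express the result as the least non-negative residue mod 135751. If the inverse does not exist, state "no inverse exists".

gcd(135751, 94818) by repeated division:
135751 = 1*94818 + 40933
94818 = 2*40933 + 12952
40933 = 3*12952 + 2077
12952 = 6*2077 + 490
2077 = 4*490 + 117
490 = 4*117 + 22
117 = 5*22 + 7
22 = 3*7 + 1
7 = 7*1 + 0
gcd = 1, so the inverse exists. Back-substitute:
1 = 22 − 3·7
1 = −3·117 + 16·22
1 = 16·490 − 67·117
1 = −67·2077 + 284·490
1 = 284·12952 − 1771·2077
1 = −1771·40933 + 5597·12952
1 = 5597·94818 − 12965·40933
1 = −12965·135751 + 18562·94818
So 94818·18562 ≡ 1 (mod 135751).

18562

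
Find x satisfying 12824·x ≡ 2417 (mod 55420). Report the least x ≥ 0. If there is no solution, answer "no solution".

no solution

gcd(12824, 55420):
55420 = 4*12824 + 4124
12824 = 3*4124 + 452
4124 = 9*452 + 56
452 = 8*56 + 4
56 = 14*4 + 0
gcd = 4, but 4 ∤ 2417, so the congruence has no solution.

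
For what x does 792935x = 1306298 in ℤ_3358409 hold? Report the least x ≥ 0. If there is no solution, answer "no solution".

First find gcd(792935, 3358409):
3358409 = 4*792935 + 186669
792935 = 4*186669 + 46259
186669 = 4*46259 + 1633
46259 = 28*1633 + 535
1633 = 3*535 + 28
535 = 19*28 + 3
28 = 9*3 + 1
3 = 3*1 + 0
gcd = 1, so a unique solution mod 3358409 exists.
Back-substitute for the Bézout coefficients:
1 = 28 − 9·3
1 = −9·535 + 172·28
1 = 172·1633 − 525·535
1 = −525·46259 + 14872·1633
1 = 14872·186669 − 60013·46259
1 = −60013·792935 + 254924·186669
1 = 254924·3358409 − 1079709·792935
So 792935·(-1079709) ≡ 1 (mod 3358409), giving 792935⁻¹ ≡ 2278700.
x ≡ 792935⁻¹·1306298 ≡ 2278700·1306298 ≡ 2603630 (mod 3358409).

2603630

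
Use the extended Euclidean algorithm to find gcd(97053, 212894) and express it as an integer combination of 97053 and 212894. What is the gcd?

Apply Euclid's algorithm to 212894 and 97053:
212894 = 2·97053 + 18788
97053 = 5·18788 + 3113
18788 = 6·3113 + 110
3113 = 28·110 + 33
110 = 3·33 + 11
33 = 3·11 + 0
gcd(97053, 212894) = 11.
Express as a combination:
11 = 110 − 3·33
11 = −3·3113 + 85·110
11 = 85·18788 − 513·3113
11 = −513·97053 + 2650·18788
11 = 2650·212894 − 5813·97053
So 11 = (2650)·212894 + (-5813)·97053.

11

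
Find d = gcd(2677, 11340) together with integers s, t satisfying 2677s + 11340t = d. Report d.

Repeated division:
11340 = 4×2677 + 632
2677 = 4×632 + 149
632 = 4×149 + 36
149 = 4×36 + 5
36 = 7×5 + 1
5 = 5×1 + 0
gcd(2677, 11340) = 1.
Back-substituting:
1 = 36 − 7·5
1 = −7·149 + 29·36
1 = 29·632 − 123·149
1 = −123·2677 + 521·632
1 = 521·11340 − 2207·2677
So 1 = (521)·11340 + (-2207)·2677.

1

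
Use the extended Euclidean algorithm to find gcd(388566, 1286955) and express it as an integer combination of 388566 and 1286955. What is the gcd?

9

Apply Euclid's algorithm to 1286955 and 388566:
1286955 = 3·388566 + 121257
388566 = 3·121257 + 24795
121257 = 4·24795 + 22077
24795 = 1·22077 + 2718
22077 = 8·2718 + 333
2718 = 8·333 + 54
333 = 6·54 + 9
54 = 6·9 + 0
gcd(388566, 1286955) = 9.
Working backward:
9 = 333 − 6·54
9 = −6·2718 + 49·333
9 = 49·22077 − 398·2718
9 = −398·24795 + 447·22077
9 = 447·121257 − 2186·24795
9 = −2186·388566 + 7005·121257
9 = 7005·1286955 − 23201·388566
So 9 = (7005)·1286955 + (-23201)·388566.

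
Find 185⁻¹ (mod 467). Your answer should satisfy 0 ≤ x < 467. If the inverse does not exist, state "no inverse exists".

Apply the Euclidean algorithm to 467 and 185:
467 = 2*185 + 97
185 = 1*97 + 88
97 = 1*88 + 9
88 = 9*9 + 7
9 = 1*7 + 2
7 = 3*2 + 1
2 = 2*1 + 0
gcd = 1, so the inverse exists. Back-substitute:
1 = 7 − 3·2
1 = −3·9 + 4·7
1 = 4·88 − 39·9
1 = −39·97 + 43·88
1 = 43·185 − 82·97
1 = −82·467 + 207·185
So 185·207 ≡ 1 (mod 467).

207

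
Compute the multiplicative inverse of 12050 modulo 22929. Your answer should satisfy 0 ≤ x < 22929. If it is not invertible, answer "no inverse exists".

Extended Euclidean algorithm:
22929 = 1·12050 + 10879
12050 = 1·10879 + 1171
10879 = 9·1171 + 340
1171 = 3·340 + 151
340 = 2·151 + 38
151 = 3·38 + 37
38 = 1·37 + 1
37 = 37·1 + 0
The gcd is 1. Working backward:
1 = 38 − 37
1 = −151 + 4·38
1 = 4·340 − 9·151
1 = −9·1171 + 31·340
1 = 31·10879 − 288·1171
1 = −288·12050 + 319·10879
1 = 319·22929 − 607·12050
Hence 12050⁻¹ ≡ -607 ≡ 22322 (mod 22929).

22322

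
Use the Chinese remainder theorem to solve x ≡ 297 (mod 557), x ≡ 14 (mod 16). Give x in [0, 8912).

5310

Write x = 297 + 557·k. Then 557·k ≡ 14 − 297 ≡ 5 (mod 16).
Need 557⁻¹ mod 16. Extended Euclid on (16, 13):
16 = 1*13 + 3
13 = 4*3 + 1
3 = 3*1 + 0
Back-substitute:
1 = 13 − 4·3
1 = −4·16 + 5·13
557⁻¹ ≡ 5 (mod 16), so k ≡ 5·5 ≡ 9 (mod 16).
x = 297 + 557·9 = 5310.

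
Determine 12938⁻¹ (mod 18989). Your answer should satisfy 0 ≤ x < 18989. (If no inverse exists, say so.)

Run Euclid on (18989, 12938):
18989 = 1×12938 + 6051
12938 = 2×6051 + 836
6051 = 7×836 + 199
836 = 4×199 + 40
199 = 4×40 + 39
40 = 1×39 + 1
39 = 39×1 + 0
Since gcd(12938, 18989) = 1, back-substitute to write 1 as a combination:
1 = 40 − 39
1 = −199 + 5·40
1 = 5·836 − 21·199
1 = −21·6051 + 152·836
1 = 152·12938 − 325·6051
1 = −325·18989 + 477·12938
So 12938·477 ≡ 1 (mod 18989).

477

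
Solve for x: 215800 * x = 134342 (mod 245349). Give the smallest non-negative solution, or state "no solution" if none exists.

2777

First find gcd(215800, 245349):
245349 = 1*215800 + 29549
215800 = 7*29549 + 8957
29549 = 3*8957 + 2678
8957 = 3*2678 + 923
2678 = 2*923 + 832
923 = 1*832 + 91
832 = 9*91 + 13
91 = 7*13 + 0
gcd = 13 and 13 | 134342, so solutions exist. Divide through by 13: 16600x ≡ 10334 (mod 18873).
Now find 16600⁻¹ mod 18873:
18873 = 1×16600 + 2273
16600 = 7×2273 + 689
2273 = 3×689 + 206
689 = 3×206 + 71
206 = 2×71 + 64
71 = 1×64 + 7
64 = 9×7 + 1
7 = 7×1 + 0
Back-substitute:
1 = 64 − 9·7
1 = −9·71 + 10·64
1 = 10·206 − 29·71
1 = −29·689 + 97·206
1 = 97·2273 − 320·689
1 = −320·16600 + 2337·2273
1 = 2337·18873 − 2657·16600
So 16600·(-2657) ≡ 1 (mod 18873), i.e. 16600⁻¹ ≡ 16216.
Then x ≡ 16216·10334 ≡ 2777 (mod 18873); the smallest non-negative solution is x = 2777.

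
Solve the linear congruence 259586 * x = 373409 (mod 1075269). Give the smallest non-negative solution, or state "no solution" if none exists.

1006621

First find gcd(259586, 1075269):
1075269 = 4×259586 + 36925
259586 = 7×36925 + 1111
36925 = 33×1111 + 262
1111 = 4×262 + 63
262 = 4×63 + 10
63 = 6×10 + 3
10 = 3×3 + 1
3 = 3×1 + 0
gcd = 1, so a unique solution mod 1075269 exists.
Back-substitute for the Bézout coefficients:
1 = 10 − 3·3
1 = −3·63 + 19·10
1 = 19·262 − 79·63
1 = −79·1111 + 335·262
1 = 335·36925 − 11134·1111
1 = −11134·259586 + 78273·36925
1 = 78273·1075269 − 324226·259586
So 259586·(-324226) ≡ 1 (mod 1075269), giving 259586⁻¹ ≡ 751043.
x ≡ 259586⁻¹·373409 ≡ 751043·373409 ≡ 1006621 (mod 1075269).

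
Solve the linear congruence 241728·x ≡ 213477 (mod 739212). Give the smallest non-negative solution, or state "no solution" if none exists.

no solution

gcd(241728, 739212):
739212 = 3*241728 + 14028
241728 = 17*14028 + 3252
14028 = 4*3252 + 1020
3252 = 3*1020 + 192
1020 = 5*192 + 60
192 = 3*60 + 12
60 = 5*12 + 0
gcd = 12, but 12 ∤ 213477, so the congruence has no solution.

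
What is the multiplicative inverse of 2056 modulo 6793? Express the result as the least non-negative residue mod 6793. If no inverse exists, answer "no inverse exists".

2402

Run Euclid on (6793, 2056):
6793 = 3·2056 + 625
2056 = 3·625 + 181
625 = 3·181 + 82
181 = 2·82 + 17
82 = 4·17 + 14
17 = 1·14 + 3
14 = 4·3 + 2
3 = 1·2 + 1
2 = 2·1 + 0
The gcd is 1. Working backward:
1 = 3 − 2
1 = −14 + 5·3
1 = 5·17 − 6·14
1 = −6·82 + 29·17
1 = 29·181 − 64·82
1 = −64·625 + 221·181
1 = 221·2056 − 727·625
1 = −727·6793 + 2402·2056
So 2056·2402 ≡ 1 (mod 6793).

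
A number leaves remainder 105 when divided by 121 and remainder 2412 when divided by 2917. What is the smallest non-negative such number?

Write x = 105 + 121·k. Then 121·k ≡ 2412 − 105 ≡ 2307 (mod 2917).
Need 121⁻¹ mod 2917. Extended Euclid on (2917, 121):
2917 = 24*121 + 13
121 = 9*13 + 4
13 = 3*4 + 1
4 = 4*1 + 0
Back-substitute:
1 = 13 − 3·4
1 = −3·121 + 28·13
1 = 28·2917 − 675·121
121⁻¹ ≡ 2242 (mod 2917), so k ≡ 2242·2307 ≡ 453 (mod 2917).
x = 105 + 121·453 = 54918.

54918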